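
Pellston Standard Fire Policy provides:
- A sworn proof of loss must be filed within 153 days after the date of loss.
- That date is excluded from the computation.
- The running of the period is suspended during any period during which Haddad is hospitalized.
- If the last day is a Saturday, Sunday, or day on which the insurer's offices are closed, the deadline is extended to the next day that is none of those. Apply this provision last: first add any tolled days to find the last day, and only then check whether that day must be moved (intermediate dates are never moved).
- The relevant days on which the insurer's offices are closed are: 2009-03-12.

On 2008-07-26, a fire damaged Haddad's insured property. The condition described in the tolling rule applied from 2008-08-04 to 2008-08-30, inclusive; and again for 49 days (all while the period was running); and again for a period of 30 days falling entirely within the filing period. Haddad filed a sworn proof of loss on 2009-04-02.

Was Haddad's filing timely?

153 days after 2008-07-26 is December 26, 2008.
From August 4, 2008 through August 30, 2008 inclusive is 27 days; tolling adds 27 days: December 26, 2008 + 27 days = January 22, 2009.
Tolling adds 49 days: January 22, 2009 + 49 days = March 12, 2009.
Tolling adds 30 days: March 12, 2009 + 30 days = April 11, 2009.
April 11, 2009 is Saturday; April 12, 2009 is Sunday. The next qualifying day is April 13, 2009.
The deadline is April 13, 2009; the filing on April 2, 2009 is on or before that date.

Yes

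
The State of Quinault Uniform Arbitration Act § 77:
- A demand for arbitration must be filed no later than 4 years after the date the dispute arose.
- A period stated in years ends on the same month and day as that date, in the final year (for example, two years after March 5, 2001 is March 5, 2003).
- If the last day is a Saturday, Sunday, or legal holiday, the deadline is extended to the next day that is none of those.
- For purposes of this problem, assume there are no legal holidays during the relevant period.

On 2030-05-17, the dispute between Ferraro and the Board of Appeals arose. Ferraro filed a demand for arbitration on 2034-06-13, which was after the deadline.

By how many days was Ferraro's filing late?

4 years after 2030-05-17 is May 17, 2034.
May 17, 2034 is a Wednesday and not a legal holiday, so no extension applies.
The deadline is May 17, 2034; from May 17, 2034 to June 13, 2034 is 27 days.

27 days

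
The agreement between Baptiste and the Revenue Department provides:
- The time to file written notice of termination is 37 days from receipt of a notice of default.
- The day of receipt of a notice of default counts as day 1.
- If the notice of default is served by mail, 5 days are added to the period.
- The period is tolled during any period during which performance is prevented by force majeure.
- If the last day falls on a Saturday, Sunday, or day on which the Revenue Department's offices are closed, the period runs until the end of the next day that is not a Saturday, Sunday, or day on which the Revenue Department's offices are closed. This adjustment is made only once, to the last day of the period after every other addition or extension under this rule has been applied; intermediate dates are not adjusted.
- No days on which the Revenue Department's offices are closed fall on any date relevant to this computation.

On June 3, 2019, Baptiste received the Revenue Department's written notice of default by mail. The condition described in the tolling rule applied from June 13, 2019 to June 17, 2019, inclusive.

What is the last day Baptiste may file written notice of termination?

July 19, 2019

Counting June 3, 2019 as day 1, day 37 is July 9, 2019.
Service was by mail, adding 5 days: July 9, 2019 + 5 days = July 14, 2019.
From June 13, 2019 through June 17, 2019 inclusive is 5 days; tolling adds 5 days: July 14, 2019 + 5 days = July 19, 2019.
July 19, 2019 is a Friday and not a day on which the Revenue Department's offices are closed, so no extension applies.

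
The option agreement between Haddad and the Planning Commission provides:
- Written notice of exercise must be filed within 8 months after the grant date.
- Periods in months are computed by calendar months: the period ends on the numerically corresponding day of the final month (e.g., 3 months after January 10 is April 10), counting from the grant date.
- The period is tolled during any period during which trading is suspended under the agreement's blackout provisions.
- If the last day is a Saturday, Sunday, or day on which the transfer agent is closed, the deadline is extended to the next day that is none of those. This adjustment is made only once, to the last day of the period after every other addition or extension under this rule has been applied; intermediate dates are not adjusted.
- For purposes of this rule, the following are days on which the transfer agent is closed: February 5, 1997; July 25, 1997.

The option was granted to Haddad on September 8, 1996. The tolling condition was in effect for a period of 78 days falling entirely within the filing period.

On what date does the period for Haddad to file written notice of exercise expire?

July 28, 1997

8 months after September 8, 1996 is May 8, 1997.
Tolling adds 78 days: May 8, 1997 + 78 days = July 25, 1997.
July 25, 1997 is a listed holiday; July 26, 1997 is Saturday; July 27, 1997 is Sunday. The next qualifying day is July 28, 1997.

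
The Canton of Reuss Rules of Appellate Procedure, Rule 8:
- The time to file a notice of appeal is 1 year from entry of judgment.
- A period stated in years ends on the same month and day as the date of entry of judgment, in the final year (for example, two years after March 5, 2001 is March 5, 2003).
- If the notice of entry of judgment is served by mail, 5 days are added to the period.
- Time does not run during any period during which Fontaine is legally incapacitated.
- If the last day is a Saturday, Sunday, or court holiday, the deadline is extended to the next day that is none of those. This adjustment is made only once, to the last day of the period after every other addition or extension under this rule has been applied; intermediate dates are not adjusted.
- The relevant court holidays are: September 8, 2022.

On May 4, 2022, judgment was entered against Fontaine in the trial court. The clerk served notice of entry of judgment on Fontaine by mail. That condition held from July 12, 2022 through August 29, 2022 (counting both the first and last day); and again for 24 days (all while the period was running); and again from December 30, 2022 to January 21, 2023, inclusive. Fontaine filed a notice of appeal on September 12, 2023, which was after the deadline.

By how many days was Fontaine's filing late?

1 year after May 4, 2022 is May 4, 2023.
Service was by mail, adding 5 days: May 4, 2023 + 5 days = May 9, 2023.
From July 12, 2022 through August 29, 2022 inclusive is 49 days; tolling adds 49 days: May 9, 2023 + 49 days = June 27, 2023.
Tolling adds 24 days: June 27, 2023 + 24 days = July 21, 2023.
From December 30, 2022 through January 21, 2023 inclusive is 23 days; tolling adds 23 days: July 21, 2023 + 23 days = August 13, 2023.
August 13, 2023 is Sunday. The next qualifying day is August 14, 2023.
The deadline is August 14, 2023; from August 14, 2023 to September 12, 2023 is 29 days.

29 days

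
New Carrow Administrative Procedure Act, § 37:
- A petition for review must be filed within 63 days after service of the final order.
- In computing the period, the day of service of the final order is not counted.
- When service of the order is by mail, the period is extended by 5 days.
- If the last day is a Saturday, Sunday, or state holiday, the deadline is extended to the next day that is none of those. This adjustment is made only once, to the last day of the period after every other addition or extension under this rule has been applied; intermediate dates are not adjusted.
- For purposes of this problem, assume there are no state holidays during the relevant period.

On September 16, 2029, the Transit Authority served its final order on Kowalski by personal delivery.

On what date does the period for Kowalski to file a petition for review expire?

November 19, 2029

63 days after September 16, 2029 is November 18, 2029.
Service was not by mail, so no mail extension applies.
November 18, 2029 is Sunday. The next qualifying day is November 19, 2029.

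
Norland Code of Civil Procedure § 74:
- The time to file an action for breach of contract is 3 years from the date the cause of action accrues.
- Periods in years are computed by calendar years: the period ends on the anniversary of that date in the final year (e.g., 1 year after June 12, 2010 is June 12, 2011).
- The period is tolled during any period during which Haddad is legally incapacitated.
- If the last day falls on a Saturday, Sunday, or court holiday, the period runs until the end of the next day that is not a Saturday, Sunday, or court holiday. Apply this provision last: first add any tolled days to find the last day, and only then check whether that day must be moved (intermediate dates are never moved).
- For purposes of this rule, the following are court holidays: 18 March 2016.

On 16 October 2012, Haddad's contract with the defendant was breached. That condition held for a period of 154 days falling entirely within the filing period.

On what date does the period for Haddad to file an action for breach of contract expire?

March 21, 2016

3 years after 16 October 2012 is October 16, 2015.
Tolling adds 154 days: October 16, 2015 + 154 days = March 18, 2016.
March 18, 2016 is a listed holiday; March 19, 2016 is Saturday; March 20, 2016 is Sunday. The next qualifying day is March 21, 2016.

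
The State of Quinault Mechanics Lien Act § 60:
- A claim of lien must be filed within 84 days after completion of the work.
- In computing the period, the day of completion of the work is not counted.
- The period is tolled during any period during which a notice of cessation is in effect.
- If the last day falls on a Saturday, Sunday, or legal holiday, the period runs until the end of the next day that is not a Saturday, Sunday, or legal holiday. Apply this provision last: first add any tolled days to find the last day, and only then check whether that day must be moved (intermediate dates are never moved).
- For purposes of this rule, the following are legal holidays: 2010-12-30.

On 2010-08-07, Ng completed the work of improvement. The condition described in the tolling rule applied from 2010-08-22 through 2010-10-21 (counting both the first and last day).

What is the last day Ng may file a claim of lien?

December 31, 2010

84 days after 2010-08-07 is October 30, 2010.
From August 22, 2010 through October 21, 2010 inclusive is 61 days; tolling adds 61 days: October 30, 2010 + 61 days = December 30, 2010.
December 30, 2010 is a listed holiday. The next qualifying day is December 31, 2010.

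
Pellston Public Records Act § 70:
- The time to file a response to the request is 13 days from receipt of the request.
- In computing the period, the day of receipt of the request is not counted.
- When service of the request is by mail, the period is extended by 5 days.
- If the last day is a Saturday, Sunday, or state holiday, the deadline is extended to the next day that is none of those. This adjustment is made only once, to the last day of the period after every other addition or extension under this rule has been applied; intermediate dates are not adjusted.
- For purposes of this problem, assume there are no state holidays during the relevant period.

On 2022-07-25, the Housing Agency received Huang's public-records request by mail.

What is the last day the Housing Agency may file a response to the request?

August 12, 2022

13 days after 2022-07-25 is August 7, 2022.
Service was by mail, adding 5 days: August 7, 2022 + 5 days = August 12, 2022.
August 12, 2022 is a Friday and not a state holiday, so no extension applies.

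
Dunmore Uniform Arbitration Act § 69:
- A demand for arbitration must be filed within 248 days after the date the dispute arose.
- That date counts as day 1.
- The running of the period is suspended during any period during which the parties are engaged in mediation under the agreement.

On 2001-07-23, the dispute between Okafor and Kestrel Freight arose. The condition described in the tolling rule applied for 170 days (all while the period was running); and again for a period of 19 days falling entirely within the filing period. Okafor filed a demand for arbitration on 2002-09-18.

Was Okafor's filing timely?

Counting 2001-07-23 as day 1, day 248 is March 27, 2002.
Tolling adds 170 days: March 27, 2002 + 170 days = September 13, 2002.
Tolling adds 19 days: September 13, 2002 + 19 days = October 2, 2002.
The deadline is October 2, 2002; the filing on September 18, 2002 is on or before that date.

Yes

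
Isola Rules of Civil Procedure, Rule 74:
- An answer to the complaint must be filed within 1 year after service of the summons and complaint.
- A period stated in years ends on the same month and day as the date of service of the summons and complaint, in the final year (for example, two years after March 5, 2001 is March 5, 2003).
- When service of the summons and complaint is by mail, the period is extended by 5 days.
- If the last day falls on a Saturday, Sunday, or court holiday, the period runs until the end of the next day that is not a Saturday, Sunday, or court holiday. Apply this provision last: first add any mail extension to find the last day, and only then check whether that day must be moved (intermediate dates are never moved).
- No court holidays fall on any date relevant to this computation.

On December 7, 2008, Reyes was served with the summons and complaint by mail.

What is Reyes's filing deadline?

December 14, 2009

1 year after December 7, 2008 is December 7, 2009.
Service was by mail, adding 5 days: December 7, 2009 + 5 days = December 12, 2009.
December 12, 2009 is Saturday; December 13, 2009 is Sunday. The next qualifying day is December 14, 2009.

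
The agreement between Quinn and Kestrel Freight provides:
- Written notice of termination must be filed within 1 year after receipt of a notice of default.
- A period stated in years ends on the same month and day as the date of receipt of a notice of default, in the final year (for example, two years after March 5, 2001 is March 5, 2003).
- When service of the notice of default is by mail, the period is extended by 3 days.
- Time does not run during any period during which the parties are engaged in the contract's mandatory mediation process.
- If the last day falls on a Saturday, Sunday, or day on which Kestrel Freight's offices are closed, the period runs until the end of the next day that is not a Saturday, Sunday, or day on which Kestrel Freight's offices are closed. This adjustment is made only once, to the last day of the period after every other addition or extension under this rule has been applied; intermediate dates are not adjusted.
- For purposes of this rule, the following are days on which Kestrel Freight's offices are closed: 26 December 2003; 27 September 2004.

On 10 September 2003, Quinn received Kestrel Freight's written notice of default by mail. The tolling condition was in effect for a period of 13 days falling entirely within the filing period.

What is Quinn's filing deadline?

1 year after 10 September 2003 is September 10, 2004.
Service was by mail, adding 3 days: September 10, 2004 + 3 days = September 13, 2004.
Tolling adds 13 days: September 13, 2004 + 13 days = September 26, 2004.
September 26, 2004 is Sunday; September 27, 2004 is a listed holiday. The next qualifying day is September 28, 2004.

September 28, 2004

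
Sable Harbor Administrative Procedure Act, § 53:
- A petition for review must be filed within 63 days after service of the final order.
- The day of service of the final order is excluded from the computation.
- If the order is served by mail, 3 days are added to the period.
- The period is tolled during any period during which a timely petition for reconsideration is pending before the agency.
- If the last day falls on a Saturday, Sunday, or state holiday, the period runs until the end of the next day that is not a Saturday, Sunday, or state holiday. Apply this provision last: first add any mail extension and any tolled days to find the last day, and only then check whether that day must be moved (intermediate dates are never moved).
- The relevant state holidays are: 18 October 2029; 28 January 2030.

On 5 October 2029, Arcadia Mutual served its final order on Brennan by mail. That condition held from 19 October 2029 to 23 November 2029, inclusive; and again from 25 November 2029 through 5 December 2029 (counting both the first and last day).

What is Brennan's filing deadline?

63 days after 5 October 2029 is December 7, 2029.
Service was by mail, adding 3 days: December 7, 2029 + 3 days = December 10, 2029.
From October 19, 2029 through November 23, 2029 inclusive is 36 days; tolling adds 36 days: December 10, 2029 + 36 days = January 15, 2030.
From November 25, 2029 through December 5, 2029 inclusive is 11 days; tolling adds 11 days: January 15, 2030 + 11 days = January 26, 2030.
January 26, 2030 is Saturday; January 27, 2030 is Sunday; January 28, 2030 is a listed holiday. The next qualifying day is January 29, 2030.

January 29, 2030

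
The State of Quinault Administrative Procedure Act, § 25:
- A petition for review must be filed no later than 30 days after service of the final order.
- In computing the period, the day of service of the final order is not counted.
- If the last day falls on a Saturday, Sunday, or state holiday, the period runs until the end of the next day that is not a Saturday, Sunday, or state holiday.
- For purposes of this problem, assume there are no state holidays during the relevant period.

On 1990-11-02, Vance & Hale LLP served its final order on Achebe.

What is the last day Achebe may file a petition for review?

December 3, 1990

30 days after 1990-11-02 is December 2, 1990.
December 2, 1990 is Sunday. The next qualifying day is December 3, 1990.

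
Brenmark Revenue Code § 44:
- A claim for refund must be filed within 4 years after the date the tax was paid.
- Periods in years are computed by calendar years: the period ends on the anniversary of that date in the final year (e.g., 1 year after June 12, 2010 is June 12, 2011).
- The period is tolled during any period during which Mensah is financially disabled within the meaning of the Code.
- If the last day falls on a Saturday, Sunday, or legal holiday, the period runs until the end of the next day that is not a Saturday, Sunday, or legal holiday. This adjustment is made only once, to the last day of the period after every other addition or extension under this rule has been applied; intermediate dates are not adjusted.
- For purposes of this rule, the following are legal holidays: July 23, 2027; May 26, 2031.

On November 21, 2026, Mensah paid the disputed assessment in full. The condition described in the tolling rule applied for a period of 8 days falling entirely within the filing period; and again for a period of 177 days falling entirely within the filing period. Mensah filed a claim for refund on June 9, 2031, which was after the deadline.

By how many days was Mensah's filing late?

13 days

4 years after November 21, 2026 is November 21, 2030.
Tolling adds 8 days: November 21, 2030 + 8 days = November 29, 2030.
Tolling adds 177 days: November 29, 2030 + 177 days = May 25, 2031.
May 25, 2031 is Sunday; May 26, 2031 is a listed holiday. The next qualifying day is May 27, 2031.
The deadline is May 27, 2031; from May 27, 2031 to June 9, 2031 is 13 days.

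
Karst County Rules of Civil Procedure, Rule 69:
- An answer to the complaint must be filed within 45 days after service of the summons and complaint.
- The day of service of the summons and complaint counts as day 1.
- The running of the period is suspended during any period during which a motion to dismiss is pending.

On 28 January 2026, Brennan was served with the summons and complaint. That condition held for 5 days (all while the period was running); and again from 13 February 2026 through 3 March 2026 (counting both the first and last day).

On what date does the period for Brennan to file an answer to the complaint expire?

Counting 28 January 2026 as day 1, day 45 is March 13, 2026.
Tolling adds 5 days: March 13, 2026 + 5 days = March 18, 2026.
From February 13, 2026 through March 3, 2026 inclusive is 19 days; tolling adds 19 days: March 18, 2026 + 19 days = April 6, 2026.

April 6, 2026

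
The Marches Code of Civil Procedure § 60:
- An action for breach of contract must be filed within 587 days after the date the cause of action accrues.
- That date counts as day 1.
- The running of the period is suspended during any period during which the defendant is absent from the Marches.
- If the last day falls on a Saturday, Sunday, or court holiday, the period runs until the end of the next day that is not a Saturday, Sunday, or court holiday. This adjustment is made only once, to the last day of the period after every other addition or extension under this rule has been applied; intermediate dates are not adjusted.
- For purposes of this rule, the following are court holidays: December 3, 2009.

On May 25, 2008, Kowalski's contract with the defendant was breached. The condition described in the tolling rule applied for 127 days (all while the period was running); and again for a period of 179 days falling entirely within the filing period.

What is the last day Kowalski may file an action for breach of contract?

November 3, 2010

Counting May 25, 2008 as day 1, day 587 is January 1, 2010.
Tolling adds 127 days: January 1, 2010 + 127 days = May 8, 2010.
Tolling adds 179 days: May 8, 2010 + 179 days = November 3, 2010.
November 3, 2010 is a Wednesday and not a court holiday, so no extension applies.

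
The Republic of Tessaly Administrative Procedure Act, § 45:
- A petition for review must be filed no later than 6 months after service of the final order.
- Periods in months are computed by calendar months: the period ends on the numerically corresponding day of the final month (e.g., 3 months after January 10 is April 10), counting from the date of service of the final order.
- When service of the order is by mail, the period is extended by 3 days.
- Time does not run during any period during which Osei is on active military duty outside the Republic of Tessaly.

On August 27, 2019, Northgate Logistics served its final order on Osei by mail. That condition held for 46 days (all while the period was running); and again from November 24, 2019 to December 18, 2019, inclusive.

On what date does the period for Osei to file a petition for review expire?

May 11, 2020

6 months after August 27, 2019 is February 27, 2020.
Service was by mail, adding 3 days: February 27, 2020 + 3 days = March 1, 2020.
Tolling adds 46 days: March 1, 2020 + 46 days = April 16, 2020.
From November 24, 2019 through December 18, 2019 inclusive is 25 days; tolling adds 25 days: April 16, 2020 + 25 days = May 11, 2020.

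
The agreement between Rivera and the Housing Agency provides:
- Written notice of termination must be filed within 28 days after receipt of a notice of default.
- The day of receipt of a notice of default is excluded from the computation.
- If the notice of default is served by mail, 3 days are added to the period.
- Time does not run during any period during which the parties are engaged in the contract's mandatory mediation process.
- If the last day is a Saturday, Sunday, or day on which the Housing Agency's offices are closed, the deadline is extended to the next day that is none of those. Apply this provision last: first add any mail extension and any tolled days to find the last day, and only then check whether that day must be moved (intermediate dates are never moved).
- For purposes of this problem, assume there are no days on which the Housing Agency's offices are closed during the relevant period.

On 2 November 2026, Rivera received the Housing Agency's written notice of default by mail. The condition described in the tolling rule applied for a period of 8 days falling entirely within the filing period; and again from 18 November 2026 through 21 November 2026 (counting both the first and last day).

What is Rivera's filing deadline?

28 days after 2 November 2026 is November 30, 2026.
Service was by mail, adding 3 days: November 30, 2026 + 3 days = December 3, 2026.
Tolling adds 8 days: December 3, 2026 + 8 days = December 11, 2026.
From November 18, 2026 through November 21, 2026 inclusive is 4 days; tolling adds 4 days: December 11, 2026 + 4 days = December 15, 2026.
December 15, 2026 is a Tuesday and not a day on which the Housing Agency's offices are closed, so no extension applies.

December 15, 2026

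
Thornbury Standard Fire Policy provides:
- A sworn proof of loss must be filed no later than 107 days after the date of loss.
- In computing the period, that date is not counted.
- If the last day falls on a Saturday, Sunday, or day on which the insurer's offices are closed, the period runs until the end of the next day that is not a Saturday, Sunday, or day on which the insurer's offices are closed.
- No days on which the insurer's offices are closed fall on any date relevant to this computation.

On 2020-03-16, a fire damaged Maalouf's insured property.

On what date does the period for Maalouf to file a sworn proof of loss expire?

107 days after 2020-03-16 is July 1, 2020.
July 1, 2020 is a Wednesday and not a day on which the insurer's offices are closed, so no extension applies.

July 1, 2020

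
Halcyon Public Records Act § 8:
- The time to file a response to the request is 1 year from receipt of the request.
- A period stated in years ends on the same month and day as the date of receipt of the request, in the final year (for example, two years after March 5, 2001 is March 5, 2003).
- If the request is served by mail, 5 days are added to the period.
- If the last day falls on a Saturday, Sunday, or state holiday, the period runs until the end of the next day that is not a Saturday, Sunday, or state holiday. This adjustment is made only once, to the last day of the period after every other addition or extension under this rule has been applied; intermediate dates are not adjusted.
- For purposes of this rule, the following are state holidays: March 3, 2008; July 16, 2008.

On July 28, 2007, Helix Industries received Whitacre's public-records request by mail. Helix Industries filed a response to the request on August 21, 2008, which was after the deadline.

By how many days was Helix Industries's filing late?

17 days

1 year after July 28, 2007 is July 28, 2008.
Service was by mail, adding 5 days: July 28, 2008 + 5 days = August 2, 2008.
August 2, 2008 is Saturday; August 3, 2008 is Sunday. The next qualifying day is August 4, 2008.
The deadline is August 4, 2008; from August 4, 2008 to August 21, 2008 is 17 days.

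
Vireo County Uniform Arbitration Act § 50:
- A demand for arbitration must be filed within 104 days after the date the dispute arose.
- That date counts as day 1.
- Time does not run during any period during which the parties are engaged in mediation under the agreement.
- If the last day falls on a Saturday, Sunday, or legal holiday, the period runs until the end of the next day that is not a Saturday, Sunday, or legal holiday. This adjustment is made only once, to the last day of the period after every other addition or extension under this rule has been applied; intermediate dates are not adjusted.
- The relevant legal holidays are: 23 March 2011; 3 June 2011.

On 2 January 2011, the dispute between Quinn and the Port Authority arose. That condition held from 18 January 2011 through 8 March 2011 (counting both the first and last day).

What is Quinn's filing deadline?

Counting 2 January 2011 as day 1, day 104 is April 15, 2011.
From January 18, 2011 through March 8, 2011 inclusive is 50 days; tolling adds 50 days: April 15, 2011 + 50 days = June 4, 2011.
June 4, 2011 is Saturday; June 5, 2011 is Sunday. The next qualifying day is June 6, 2011.

June 6, 2011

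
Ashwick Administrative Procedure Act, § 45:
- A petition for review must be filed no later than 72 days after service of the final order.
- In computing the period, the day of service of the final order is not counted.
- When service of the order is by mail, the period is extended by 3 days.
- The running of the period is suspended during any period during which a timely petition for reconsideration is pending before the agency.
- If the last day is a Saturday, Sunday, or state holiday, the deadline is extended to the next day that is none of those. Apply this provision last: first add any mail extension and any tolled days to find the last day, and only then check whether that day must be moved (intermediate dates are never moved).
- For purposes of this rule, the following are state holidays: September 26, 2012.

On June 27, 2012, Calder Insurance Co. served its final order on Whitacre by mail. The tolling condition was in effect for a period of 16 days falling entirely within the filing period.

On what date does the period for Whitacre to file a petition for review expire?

September 27, 2012

72 days after June 27, 2012 is September 7, 2012.
Service was by mail, adding 3 days: September 7, 2012 + 3 days = September 10, 2012.
Tolling adds 16 days: September 10, 2012 + 16 days = September 26, 2012.
September 26, 2012 is a listed holiday. The next qualifying day is September 27, 2012.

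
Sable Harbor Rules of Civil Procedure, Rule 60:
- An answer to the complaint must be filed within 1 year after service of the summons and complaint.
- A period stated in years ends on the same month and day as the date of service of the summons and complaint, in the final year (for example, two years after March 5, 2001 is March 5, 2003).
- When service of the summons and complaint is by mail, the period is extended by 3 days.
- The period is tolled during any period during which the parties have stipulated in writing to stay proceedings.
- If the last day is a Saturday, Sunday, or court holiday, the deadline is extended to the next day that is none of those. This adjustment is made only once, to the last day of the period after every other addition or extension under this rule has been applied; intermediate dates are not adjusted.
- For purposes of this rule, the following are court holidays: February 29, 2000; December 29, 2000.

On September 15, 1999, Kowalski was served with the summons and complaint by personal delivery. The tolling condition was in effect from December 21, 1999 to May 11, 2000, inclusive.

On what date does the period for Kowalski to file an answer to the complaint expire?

1 year after September 15, 1999 is September 15, 2000.
Service was not by mail, so no mail extension applies.
From December 21, 1999 through May 11, 2000 inclusive is 143 days; tolling adds 143 days: September 15, 2000 + 143 days = February 5, 2001.
February 5, 2001 is a Monday and not a court holiday, so no extension applies.

February 5, 2001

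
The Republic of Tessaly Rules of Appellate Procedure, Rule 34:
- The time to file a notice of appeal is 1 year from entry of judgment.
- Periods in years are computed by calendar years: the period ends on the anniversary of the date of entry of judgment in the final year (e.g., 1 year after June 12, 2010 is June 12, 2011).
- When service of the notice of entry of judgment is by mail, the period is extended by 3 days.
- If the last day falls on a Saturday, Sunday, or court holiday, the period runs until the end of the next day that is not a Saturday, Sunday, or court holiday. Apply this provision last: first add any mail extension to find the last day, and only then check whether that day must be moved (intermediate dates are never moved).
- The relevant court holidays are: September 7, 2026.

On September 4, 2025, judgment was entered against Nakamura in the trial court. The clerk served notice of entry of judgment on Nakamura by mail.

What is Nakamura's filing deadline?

September 8, 2026

1 year after September 4, 2025 is September 4, 2026.
Service was by mail, adding 3 days: September 4, 2026 + 3 days = September 7, 2026.
September 7, 2026 is a listed holiday. The next qualifying day is September 8, 2026.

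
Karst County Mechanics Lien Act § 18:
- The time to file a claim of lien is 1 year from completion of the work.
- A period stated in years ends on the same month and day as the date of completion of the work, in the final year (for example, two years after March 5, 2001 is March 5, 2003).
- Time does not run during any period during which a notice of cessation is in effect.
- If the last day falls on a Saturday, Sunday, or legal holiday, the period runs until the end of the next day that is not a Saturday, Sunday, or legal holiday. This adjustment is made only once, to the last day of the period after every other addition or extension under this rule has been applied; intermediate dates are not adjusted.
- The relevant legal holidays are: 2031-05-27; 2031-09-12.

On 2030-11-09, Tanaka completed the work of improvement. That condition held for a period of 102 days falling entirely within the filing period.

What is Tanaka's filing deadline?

1 year after 2030-11-09 is November 9, 2031.
Tolling adds 102 days: November 9, 2031 + 102 days = February 19, 2032.
February 19, 2032 is a Thursday and not a legal holiday, so no extension applies.

February 19, 2032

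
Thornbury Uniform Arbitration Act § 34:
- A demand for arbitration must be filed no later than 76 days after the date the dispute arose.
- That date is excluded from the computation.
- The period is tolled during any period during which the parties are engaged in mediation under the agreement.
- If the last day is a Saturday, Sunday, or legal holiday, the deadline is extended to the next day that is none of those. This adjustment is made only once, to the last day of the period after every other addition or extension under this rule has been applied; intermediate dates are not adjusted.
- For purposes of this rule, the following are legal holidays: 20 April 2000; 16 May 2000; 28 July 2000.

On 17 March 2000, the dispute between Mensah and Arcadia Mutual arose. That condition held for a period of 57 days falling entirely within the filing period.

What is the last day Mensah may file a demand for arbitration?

July 31, 2000

76 days after 17 March 2000 is June 1, 2000.
Tolling adds 57 days: June 1, 2000 + 57 days = July 28, 2000.
July 28, 2000 is a listed holiday; July 29, 2000 is Saturday; July 30, 2000 is Sunday. The next qualifying day is July 31, 2000.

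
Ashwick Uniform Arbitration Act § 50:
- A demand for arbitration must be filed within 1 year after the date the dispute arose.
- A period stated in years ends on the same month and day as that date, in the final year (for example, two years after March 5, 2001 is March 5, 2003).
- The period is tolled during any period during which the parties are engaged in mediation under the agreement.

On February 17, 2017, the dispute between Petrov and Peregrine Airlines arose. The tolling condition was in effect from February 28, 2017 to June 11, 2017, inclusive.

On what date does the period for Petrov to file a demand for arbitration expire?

June 1, 2018

1 year after February 17, 2017 is February 17, 2018.
From February 28, 2017 through June 11, 2017 inclusive is 104 days; tolling adds 104 days: February 17, 2018 + 104 days = June 1, 2018.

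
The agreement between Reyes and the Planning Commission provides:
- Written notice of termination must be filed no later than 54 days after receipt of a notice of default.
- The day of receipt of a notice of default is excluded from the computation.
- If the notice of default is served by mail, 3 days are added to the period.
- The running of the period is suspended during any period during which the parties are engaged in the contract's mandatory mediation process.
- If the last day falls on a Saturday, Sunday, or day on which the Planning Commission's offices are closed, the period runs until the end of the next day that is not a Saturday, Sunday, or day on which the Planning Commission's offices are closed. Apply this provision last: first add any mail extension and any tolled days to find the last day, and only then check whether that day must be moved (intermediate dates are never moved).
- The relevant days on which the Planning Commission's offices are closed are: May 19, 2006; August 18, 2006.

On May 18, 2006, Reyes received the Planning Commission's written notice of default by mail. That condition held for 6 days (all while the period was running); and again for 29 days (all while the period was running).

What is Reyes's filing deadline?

54 days after May 18, 2006 is July 11, 2006.
Service was by mail, adding 3 days: July 11, 2006 + 3 days = July 14, 2006.
Tolling adds 6 days: July 14, 2006 + 6 days = July 20, 2006.
Tolling adds 29 days: July 20, 2006 + 29 days = August 18, 2006.
August 18, 2006 is a listed holiday; August 19, 2006 is Saturday; August 20, 2006 is Sunday. The next qualifying day is August 21, 2006.

August 21, 2006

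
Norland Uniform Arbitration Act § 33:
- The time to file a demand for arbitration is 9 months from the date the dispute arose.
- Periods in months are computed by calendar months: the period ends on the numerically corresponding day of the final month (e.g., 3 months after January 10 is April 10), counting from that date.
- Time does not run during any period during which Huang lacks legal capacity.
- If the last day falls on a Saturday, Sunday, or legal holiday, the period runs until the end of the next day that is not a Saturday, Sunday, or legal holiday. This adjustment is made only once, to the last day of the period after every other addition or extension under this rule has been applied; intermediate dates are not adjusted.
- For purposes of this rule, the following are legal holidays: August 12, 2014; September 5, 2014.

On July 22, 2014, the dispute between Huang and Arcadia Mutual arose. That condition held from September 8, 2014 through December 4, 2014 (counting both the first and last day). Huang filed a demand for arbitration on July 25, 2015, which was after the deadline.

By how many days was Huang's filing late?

5 days

9 months after July 22, 2014 is April 22, 2015.
From September 8, 2014 through December 4, 2014 inclusive is 88 days; tolling adds 88 days: April 22, 2015 + 88 days = July 19, 2015.
July 19, 2015 is Sunday. The next qualifying day is July 20, 2015.
The deadline is July 20, 2015; from July 20, 2015 to July 25, 2015 is 5 days.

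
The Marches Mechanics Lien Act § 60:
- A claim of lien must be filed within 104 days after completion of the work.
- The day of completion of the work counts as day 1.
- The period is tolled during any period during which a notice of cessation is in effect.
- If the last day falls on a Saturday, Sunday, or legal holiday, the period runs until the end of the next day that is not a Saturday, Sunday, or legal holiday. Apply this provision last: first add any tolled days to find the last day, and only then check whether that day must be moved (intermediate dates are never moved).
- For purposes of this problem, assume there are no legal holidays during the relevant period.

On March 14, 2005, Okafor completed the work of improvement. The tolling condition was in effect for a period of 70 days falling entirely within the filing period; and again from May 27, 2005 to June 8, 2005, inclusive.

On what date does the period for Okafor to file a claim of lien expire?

September 16, 2005

Counting March 14, 2005 as day 1, day 104 is June 25, 2005.
Tolling adds 70 days: June 25, 2005 + 70 days = September 3, 2005.
From May 27, 2005 through June 8, 2005 inclusive is 13 days; tolling adds 13 days: September 3, 2005 + 13 days = September 16, 2005.
September 16, 2005 is a Friday and not a legal holiday, so no extension applies.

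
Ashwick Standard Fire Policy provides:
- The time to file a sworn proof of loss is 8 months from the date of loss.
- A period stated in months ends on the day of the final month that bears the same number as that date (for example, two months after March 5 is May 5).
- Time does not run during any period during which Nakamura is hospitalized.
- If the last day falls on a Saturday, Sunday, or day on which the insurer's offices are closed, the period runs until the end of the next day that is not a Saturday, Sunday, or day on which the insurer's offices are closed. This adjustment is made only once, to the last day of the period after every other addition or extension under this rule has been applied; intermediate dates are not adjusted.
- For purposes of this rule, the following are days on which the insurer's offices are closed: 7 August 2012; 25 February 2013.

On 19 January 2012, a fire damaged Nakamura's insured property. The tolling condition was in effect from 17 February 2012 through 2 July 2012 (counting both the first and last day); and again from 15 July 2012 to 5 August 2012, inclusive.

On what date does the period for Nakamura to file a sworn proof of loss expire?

8 months after 19 January 2012 is September 19, 2012.
From February 17, 2012 through July 2, 2012 inclusive is 137 days; tolling adds 137 days: September 19, 2012 + 137 days = February 3, 2013.
From July 15, 2012 through August 5, 2012 inclusive is 22 days; tolling adds 22 days: February 3, 2013 + 22 days = February 25, 2013.
February 25, 2013 is a listed holiday. The next qualifying day is February 26, 2013.

February 26, 2013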